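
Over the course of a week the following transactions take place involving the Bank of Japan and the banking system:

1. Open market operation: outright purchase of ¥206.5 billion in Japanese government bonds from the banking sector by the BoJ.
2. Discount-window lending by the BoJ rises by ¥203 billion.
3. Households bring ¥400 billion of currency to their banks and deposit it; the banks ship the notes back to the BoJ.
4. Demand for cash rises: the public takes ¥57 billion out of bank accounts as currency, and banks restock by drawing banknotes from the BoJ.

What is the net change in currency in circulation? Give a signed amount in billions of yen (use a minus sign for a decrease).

-¥343 billion

OMO purchase (from banks) ¥206.5 billion: no currency enters or leaves circulation → 0.
Discount-window loan ¥203 billion: no currency enters or leaves circulation → 0.
Currency deposit ¥400 billion: notes return to the central bank → −¥400B.
Currency withdrawal ¥57 billion: notes leave the central bank → +¥57B.
Net: 0 + 0 − 400 + 57 = -¥343 billion.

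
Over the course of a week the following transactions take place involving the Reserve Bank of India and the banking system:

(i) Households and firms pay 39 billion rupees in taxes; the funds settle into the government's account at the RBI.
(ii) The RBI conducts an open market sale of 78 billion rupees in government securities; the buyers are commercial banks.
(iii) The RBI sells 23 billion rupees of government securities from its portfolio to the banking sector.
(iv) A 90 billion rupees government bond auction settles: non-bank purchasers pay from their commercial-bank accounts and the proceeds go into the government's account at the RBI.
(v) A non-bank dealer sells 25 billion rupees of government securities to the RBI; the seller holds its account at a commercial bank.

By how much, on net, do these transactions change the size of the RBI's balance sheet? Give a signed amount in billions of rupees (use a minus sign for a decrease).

Government account inflow 39 billion rupees: only the composition of liabilities changes → 0.
OMO sale (to banks) 78 billion rupees: an RBI asset is shed → −78B.
OMO sale (to banks) 23 billion rupees: an RBI asset is shed → −23B.
Government account inflow 90 billion rupees: only the composition of liabilities changes → 0.
Asset purchase (from non-banks) 25 billion rupees: an RBI asset is acquired → +25B.
Net: 0 − 78 − 23 + 0 + 25 = -76 billion.

-76 billion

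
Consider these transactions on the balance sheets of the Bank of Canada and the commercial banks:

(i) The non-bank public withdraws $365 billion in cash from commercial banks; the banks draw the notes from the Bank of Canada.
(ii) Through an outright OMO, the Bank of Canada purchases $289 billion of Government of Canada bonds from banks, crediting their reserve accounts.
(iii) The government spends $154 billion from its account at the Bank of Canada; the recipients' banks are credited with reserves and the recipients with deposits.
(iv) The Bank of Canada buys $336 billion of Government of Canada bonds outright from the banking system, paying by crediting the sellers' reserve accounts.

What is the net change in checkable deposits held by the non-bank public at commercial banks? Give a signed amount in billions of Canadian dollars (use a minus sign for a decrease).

-$211 billion

Bank of Canada balance sheet:
  Assets:      Securities +$625B
  Liabilities: Bank reserves +$414B, Currency in circulation +$365B, Government deposits −$154B
Commercial banking system:
  Assets:      Reserves at CB +$414B, Securities −$625B
  Liabilities: Checkable deposits −$211B
So the change in checkable deposits held by the non-bank public at commercial banks is -$211 billion.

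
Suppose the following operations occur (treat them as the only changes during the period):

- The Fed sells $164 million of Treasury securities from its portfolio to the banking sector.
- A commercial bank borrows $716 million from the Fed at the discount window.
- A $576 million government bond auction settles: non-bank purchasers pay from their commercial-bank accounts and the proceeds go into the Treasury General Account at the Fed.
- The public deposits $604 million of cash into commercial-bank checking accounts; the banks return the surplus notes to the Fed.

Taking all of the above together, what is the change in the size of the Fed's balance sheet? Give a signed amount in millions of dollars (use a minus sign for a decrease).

+$552 million

OMO sale (to banks) $164 million: a Fed asset is shed → −$164M.
Discount-window loan $716 million: a Fed asset is acquired → +$716M.
Government account inflow $576 million: only the composition of liabilities changes → 0.
Currency deposit $604 million: only the composition of liabilities changes → 0.
Net: −164 + 716 + 0 + 0 = +$552 million.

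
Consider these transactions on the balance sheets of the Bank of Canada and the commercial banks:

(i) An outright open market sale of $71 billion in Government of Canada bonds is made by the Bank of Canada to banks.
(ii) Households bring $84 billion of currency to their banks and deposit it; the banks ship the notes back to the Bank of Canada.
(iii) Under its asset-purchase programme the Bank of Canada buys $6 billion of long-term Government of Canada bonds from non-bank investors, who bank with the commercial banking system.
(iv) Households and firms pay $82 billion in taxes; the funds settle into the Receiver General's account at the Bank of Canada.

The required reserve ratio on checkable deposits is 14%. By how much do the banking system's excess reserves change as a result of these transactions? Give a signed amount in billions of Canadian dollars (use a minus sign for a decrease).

-$64.12 billion

OMO sale (to banks) $71 billion: reserves −$71B, deposits 0.
Currency deposit $84 billion: reserves +$84B, deposits +$84B.
Asset purchase (from non-banks) $6 billion: reserves +$6B, deposits +$6B.
Government account inflow $82 billion: reserves −$82B, deposits −$82B.
Totals: Δreserves = −$63B, Δdeposits = +$8B.
Δrequired reserves = 14% × +$8B = +$1.12B.
Δexcess reserves = Δreserves − Δrequired = −$63B − (+$1.12B) = -$64.12 billion.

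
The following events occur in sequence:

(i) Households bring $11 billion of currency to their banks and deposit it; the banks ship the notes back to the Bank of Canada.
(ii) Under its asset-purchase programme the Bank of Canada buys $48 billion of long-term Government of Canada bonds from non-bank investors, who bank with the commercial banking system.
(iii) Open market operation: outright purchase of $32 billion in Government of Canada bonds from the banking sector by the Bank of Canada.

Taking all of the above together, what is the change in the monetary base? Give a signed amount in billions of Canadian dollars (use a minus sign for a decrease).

+$80 billion

Currency deposit $11 billion: just a shift between currency and reserves — both are base money → 0.
Asset purchase (from non-banks) $48 billion: Bank of Canada balance sheet expands → +$48B.
OMO purchase (from banks) $32 billion: Bank of Canada balance sheet expands → +$32B.
Net: 0 + 48 + 32 = +$80 billion.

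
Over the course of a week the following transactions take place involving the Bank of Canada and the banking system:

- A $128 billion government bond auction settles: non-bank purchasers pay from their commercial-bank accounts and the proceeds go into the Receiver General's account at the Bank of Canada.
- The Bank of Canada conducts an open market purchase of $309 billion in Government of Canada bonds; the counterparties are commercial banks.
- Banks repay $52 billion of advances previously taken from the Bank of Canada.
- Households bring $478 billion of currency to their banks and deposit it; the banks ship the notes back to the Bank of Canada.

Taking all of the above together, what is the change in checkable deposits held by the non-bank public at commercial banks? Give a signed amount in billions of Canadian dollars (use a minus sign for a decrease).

Government account inflow $128 billion: non-bank counterparties' bank balances fall → −$128B.
OMO purchase (from banks) $309 billion: the counterparty is a bank, so public deposits are unchanged → 0.
Discount-window repayment $52 billion: the counterparty is a bank, so public deposits are unchanged → 0.
Currency deposit $478 billion: non-bank counterparties' bank balances rise → +$478B.
Net: −128 + 0 + 0 + 478 = +$350 billion.

+$350 billion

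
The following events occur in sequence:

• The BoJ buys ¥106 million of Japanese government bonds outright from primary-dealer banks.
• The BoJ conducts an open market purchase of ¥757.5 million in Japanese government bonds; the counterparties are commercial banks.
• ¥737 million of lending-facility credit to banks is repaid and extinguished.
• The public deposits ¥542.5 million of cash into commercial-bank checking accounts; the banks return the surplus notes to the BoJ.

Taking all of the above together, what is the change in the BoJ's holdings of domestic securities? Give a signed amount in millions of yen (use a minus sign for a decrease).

+¥863.5 million

OMO purchase (from banks) ¥106 million: securities added to the BoJ's portfolio → +¥106M.
OMO purchase (from banks) ¥757.5 million: securities added to the BoJ's portfolio → +¥757.5M.
Discount-window repayment ¥737 million: the BoJ's securities portfolio is untouched → 0.
Currency deposit ¥542.5 million: the BoJ's securities portfolio is untouched → 0.
Net: 106 + 757.5 + 0 + 0 = +¥863.5 million.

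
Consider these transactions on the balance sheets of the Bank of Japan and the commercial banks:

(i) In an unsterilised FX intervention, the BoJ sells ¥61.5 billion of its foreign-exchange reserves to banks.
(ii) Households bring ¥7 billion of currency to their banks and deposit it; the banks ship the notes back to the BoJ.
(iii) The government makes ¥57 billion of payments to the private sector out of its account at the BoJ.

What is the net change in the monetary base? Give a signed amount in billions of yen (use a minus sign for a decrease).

FX sale ¥61.5 billion: BoJ balance sheet contracts → −¥61.5B.
Currency deposit ¥7 billion: just a shift between currency and reserves — both are base money → 0.
Government spending ¥57 billion: a non-base liability converts back to reserves → +¥57B.
Net: −61.5 + 0 + 57 = -¥4.5 billion.

-¥4.5 billion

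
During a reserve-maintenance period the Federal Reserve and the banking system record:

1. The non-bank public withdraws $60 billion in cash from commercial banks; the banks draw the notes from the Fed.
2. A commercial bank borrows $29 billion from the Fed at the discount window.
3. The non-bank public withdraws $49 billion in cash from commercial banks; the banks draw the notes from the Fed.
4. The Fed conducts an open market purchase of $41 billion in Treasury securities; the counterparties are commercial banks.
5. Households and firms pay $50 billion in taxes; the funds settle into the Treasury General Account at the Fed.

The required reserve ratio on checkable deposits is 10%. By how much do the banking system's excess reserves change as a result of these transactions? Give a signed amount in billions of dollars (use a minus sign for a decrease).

-$73.1 billion

Currency withdrawal $60 billion: reserves −$60B, deposits −$60B.
Discount-window loan $29 billion: reserves +$29B, deposits 0.
Currency withdrawal $49 billion: reserves −$49B, deposits −$49B.
OMO purchase (from banks) $41 billion: reserves +$41B, deposits 0.
Government account inflow $50 billion: reserves −$50B, deposits −$50B.
Totals: Δreserves = −$89B, Δdeposits = −$159B.
Δrequired reserves = 10% × −$159B = −$15.9B.
Δexcess reserves = Δreserves − Δrequired = −$89B − (−$15.9B) = -$73.1 billion.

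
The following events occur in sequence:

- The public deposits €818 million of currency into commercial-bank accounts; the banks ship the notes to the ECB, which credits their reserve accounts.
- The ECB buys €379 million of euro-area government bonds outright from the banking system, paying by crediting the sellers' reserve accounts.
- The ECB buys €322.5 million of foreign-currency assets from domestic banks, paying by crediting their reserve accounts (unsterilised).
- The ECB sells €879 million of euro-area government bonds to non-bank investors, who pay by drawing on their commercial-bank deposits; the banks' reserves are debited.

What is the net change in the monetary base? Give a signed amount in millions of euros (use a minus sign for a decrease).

-€177.5 million

Currency deposit €818 million: just a shift between currency and reserves — both are base money → 0.
OMO purchase (from banks) €379 million: ECB balance sheet expands → +€379M.
FX purchase €322.5 million: ECB balance sheet expands → +€322.5M.
Asset sale (to non-banks) €879 million: ECB balance sheet contracts → −€879M.
Net: 0 + 379 + 322.5 − 879 = -€177.5 million.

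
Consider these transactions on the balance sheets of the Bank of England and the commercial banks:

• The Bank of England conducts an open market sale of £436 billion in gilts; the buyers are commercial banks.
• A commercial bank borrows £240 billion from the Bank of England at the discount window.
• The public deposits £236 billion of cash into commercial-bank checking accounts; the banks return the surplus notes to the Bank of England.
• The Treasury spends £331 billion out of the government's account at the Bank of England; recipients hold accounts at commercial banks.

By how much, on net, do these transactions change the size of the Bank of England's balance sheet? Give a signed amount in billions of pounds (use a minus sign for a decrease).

-£196 billion

OMO sale (to banks) £436 billion: a Bank of England asset is shed → −£436B.
Discount-window loan £240 billion: a Bank of England asset is acquired → +£240B.
Currency deposit £236 billion: only the composition of liabilities changes → 0.
Government spending £331 billion: only the composition of liabilities changes → 0.
Net: −436 + 240 + 0 + 0 = -£196 billion.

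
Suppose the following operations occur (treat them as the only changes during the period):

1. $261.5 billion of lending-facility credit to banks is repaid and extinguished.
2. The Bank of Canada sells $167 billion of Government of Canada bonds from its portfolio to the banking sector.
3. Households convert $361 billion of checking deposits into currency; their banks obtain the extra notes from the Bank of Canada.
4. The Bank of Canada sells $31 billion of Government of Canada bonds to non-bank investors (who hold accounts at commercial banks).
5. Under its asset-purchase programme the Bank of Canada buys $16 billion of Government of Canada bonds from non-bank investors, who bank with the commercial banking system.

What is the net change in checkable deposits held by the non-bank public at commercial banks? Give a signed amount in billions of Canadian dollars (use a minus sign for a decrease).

Bank of Canada balance sheet:
  Assets:      Securities −$182B, Loans to banks −$261.5B
  Liabilities: Bank reserves −$804.5B, Currency in circulation +$361B
Commercial banking system:
  Assets:      Reserves at CB −$804.5B, Securities +$167B
  Liabilities: Checkable deposits −$376B, Borrowings from CB −$261.5B
So the change in checkable deposits held by the non-bank public at commercial banks is -$376 billion.

-$376 billion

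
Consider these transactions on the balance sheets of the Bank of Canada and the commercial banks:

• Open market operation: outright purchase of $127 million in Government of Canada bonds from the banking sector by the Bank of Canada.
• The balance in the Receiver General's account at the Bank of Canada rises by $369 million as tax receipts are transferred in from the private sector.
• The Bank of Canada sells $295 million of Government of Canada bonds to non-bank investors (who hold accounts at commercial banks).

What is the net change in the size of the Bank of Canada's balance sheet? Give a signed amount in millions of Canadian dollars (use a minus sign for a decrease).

OMO purchase (from banks) $127 million: a Bank of Canada asset is acquired → +$127M.
Government account inflow $369 million: only the composition of liabilities changes → 0.
Asset sale (to non-banks) $295 million: a Bank of Canada asset is shed → −$295M.
Net: 127 + 0 − 295 = -$168 million.

-$168 million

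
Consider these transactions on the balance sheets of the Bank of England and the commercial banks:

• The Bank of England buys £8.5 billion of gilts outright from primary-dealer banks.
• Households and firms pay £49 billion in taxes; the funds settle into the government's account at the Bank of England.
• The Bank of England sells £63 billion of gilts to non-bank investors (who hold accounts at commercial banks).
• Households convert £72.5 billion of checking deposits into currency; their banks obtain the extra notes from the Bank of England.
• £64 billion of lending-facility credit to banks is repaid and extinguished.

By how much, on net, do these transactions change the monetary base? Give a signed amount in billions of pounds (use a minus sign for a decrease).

OMO purchase (from banks) £8.5 billion: Bank of England balance sheet expands → +£8.5B.
Government account inflow £49 billion: reserves shift to a non-base liability → −£49B.
Asset sale (to non-banks) £63 billion: Bank of England balance sheet contracts → −£63B.
Currency withdrawal £72.5 billion: just a shift between currency and reserves — both are base money → 0.
Discount-window repayment £64 billion: Bank of England balance sheet contracts → −£64B.
Net: 8.5 − 49 − 63 + 0 − 64 = -£167.5 billion.

-£167.5 billion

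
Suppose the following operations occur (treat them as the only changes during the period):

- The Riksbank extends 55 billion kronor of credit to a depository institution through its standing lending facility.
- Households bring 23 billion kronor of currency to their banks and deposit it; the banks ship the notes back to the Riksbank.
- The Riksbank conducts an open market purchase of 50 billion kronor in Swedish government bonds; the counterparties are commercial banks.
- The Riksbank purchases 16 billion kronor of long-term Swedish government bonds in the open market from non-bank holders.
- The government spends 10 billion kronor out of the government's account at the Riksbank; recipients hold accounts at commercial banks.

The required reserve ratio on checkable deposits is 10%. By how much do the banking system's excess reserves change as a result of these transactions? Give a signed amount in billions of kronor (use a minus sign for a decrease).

Discount-window loan 55 billion kronor: reserves +55B, deposits 0.
Currency deposit 23 billion kronor: reserves +23B, deposits +23B.
OMO purchase (from banks) 50 billion kronor: reserves +50B, deposits 0.
Asset purchase (from non-banks) 16 billion kronor: reserves +16B, deposits +16B.
Government spending 10 billion kronor: reserves +10B, deposits +10B.
Totals: Δreserves = +154B, Δdeposits = +49B.
Δrequired reserves = 10% × +49B = +4.9B.
Δexcess reserves = Δreserves − Δrequired = +154B − (+4.9B) = +149.1 billion.

+149.1 billion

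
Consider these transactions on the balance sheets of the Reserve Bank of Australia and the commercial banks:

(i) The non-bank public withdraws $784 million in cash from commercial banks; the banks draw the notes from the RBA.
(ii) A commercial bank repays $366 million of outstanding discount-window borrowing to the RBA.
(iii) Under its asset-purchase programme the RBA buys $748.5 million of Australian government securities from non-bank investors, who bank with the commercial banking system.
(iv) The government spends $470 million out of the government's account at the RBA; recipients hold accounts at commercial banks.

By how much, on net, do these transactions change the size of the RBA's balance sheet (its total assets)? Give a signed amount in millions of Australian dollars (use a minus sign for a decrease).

Currency withdrawal $784 million: only the composition of liabilities changes → 0.
Discount-window repayment $366 million: an RBA asset is shed → −$366M.
Asset purchase (from non-banks) $748.5 million: an RBA asset is acquired → +$748.5M.
Government spending $470 million: only the composition of liabilities changes → 0.
Net: 0 − 366 + 748.5 + 0 = +$382.5 million.

+$382.5 million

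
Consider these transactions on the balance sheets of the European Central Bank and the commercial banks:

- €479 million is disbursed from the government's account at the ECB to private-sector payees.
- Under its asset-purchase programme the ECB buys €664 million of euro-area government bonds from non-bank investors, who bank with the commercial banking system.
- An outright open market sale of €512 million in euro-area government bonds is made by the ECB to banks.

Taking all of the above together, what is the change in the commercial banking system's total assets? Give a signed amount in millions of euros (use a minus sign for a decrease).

Government spending €479 million: bank balance sheets expand → +€479M.
Asset purchase (from non-banks) €664 million: bank balance sheets expand → +€664M.
OMO sale (to banks) €512 million: just an asset swap on bank balance sheets → 0.
Net: 479 + 664 + 0 = +€1143 million.

+€1143 million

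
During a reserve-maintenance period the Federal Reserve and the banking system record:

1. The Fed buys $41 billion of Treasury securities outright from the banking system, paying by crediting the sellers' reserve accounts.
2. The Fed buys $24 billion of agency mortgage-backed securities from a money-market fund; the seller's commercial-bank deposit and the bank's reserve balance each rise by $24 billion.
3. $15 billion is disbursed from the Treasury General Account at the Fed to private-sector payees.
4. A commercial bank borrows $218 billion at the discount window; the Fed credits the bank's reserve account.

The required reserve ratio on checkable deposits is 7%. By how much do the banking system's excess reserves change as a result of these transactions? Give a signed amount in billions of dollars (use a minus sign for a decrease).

OMO purchase (from banks) $41 billion: reserves +$41B, deposits 0.
Asset purchase (from non-banks) $24 billion: reserves +$24B, deposits +$24B.
Government spending $15 billion: reserves +$15B, deposits +$15B.
Discount-window loan $218 billion: reserves +$218B, deposits 0.
Totals: Δreserves = +$298B, Δdeposits = +$39B.
Δrequired reserves = 7% × +$39B = +$2.73B.
Δexcess reserves = Δreserves − Δrequired = +$298B − (+$2.73B) = +$295.27 billion.

+$295.27 billion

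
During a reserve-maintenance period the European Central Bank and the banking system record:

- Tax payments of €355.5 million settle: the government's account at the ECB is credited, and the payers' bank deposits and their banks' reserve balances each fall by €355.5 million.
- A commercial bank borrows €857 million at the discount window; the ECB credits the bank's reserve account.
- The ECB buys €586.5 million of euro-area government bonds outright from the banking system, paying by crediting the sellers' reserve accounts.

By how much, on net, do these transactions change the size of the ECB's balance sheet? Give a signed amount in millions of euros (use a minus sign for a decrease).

Government account inflow €355.5 million: only the composition of liabilities changes → 0.
Discount-window loan €857 million: an ECB asset is acquired → +€857M.
OMO purchase (from banks) €586.5 million: an ECB asset is acquired → +€586.5M.
Net: 0 + 857 + 586.5 = +€1443.5 million.

+€1443.5 million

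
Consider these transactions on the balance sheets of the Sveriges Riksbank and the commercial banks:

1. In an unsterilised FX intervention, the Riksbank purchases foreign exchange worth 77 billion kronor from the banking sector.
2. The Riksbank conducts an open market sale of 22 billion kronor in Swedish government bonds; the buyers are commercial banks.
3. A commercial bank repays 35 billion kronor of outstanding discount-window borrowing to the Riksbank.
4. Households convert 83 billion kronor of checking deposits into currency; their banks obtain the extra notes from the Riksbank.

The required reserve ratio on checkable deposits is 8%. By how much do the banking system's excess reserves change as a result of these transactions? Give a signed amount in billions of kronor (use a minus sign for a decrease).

-56.36 billion

FX purchase 77 billion kronor: reserves +77B, deposits 0.
OMO sale (to banks) 22 billion kronor: reserves −22B, deposits 0.
Discount-window repayment 35 billion kronor: reserves −35B, deposits 0.
Currency withdrawal 83 billion kronor: reserves −83B, deposits −83B.
Totals: Δreserves = −63B, Δdeposits = −83B.
Δrequired reserves = 8% × −83B = −6.64B.
Δexcess reserves = Δreserves − Δrequired = −63B − (−6.64B) = -56.36 billion.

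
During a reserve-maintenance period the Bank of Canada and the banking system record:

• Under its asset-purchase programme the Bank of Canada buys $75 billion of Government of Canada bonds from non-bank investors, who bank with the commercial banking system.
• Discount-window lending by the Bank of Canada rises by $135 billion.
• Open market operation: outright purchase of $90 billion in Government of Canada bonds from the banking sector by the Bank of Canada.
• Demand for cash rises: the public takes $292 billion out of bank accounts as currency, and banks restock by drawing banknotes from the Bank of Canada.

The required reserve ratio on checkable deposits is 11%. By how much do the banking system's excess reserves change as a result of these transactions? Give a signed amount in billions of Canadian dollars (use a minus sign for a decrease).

+$31.87 billion

Asset purchase (from non-banks) $75 billion: reserves +$75B, deposits +$75B.
Discount-window loan $135 billion: reserves +$135B, deposits 0.
OMO purchase (from banks) $90 billion: reserves +$90B, deposits 0.
Currency withdrawal $292 billion: reserves −$292B, deposits −$292B.
Totals: Δreserves = +$8B, Δdeposits = −$217B.
Δrequired reserves = 11% × −$217B = −$23.87B.
Δexcess reserves = Δreserves − Δrequired = +$8B − (−$23.87B) = +$31.87 billion.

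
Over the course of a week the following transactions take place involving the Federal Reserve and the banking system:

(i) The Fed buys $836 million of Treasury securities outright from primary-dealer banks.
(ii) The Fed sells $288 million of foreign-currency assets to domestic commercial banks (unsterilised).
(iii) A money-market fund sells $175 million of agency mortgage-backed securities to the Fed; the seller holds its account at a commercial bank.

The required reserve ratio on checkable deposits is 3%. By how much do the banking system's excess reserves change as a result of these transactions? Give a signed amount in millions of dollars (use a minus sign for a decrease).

+$717.75 million

OMO purchase (from banks) $836 million: reserves +$836M, deposits 0.
FX sale $288 million: reserves −$288M, deposits 0.
Asset purchase (from non-banks) $175 million: reserves +$175M, deposits +$175M.
Totals: Δreserves = +$723M, Δdeposits = +$175M.
Δrequired reserves = 3% × +$175M = +$5.25M.
Δexcess reserves = Δreserves − Δrequired = +$723M − (+$5.25M) = +$717.75 million.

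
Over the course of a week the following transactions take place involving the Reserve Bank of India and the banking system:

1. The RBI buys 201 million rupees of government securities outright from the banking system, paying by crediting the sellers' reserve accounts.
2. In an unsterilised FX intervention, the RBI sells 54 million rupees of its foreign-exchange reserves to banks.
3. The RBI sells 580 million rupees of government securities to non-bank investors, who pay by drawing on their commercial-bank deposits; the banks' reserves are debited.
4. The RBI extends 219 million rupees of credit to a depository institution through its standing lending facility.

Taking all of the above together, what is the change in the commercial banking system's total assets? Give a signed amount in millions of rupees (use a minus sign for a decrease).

OMO purchase (from banks) 201 million rupees: just an asset swap on bank balance sheets → 0.
FX sale 54 million rupees: just an asset swap on bank balance sheets → 0.
Asset sale (to non-banks) 580 million rupees: bank balance sheets shrink → −580M.
Discount-window loan 219 million rupees: bank balance sheets expand → +219M.
Net: 0 + 0 − 580 + 219 = -361 million.

-361 million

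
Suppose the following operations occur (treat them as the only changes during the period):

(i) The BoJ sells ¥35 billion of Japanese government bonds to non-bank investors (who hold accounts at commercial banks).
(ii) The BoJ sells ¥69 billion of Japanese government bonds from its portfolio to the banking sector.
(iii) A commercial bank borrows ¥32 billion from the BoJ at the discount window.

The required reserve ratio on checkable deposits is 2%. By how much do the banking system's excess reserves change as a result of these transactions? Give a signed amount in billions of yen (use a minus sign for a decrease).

Asset sale (to non-banks) ¥35 billion: reserves −¥35B, deposits −¥35B.
OMO sale (to banks) ¥69 billion: reserves −¥69B, deposits 0.
Discount-window loan ¥32 billion: reserves +¥32B, deposits 0.
Totals: Δreserves = −¥72B, Δdeposits = −¥35B.
Δrequired reserves = 2% × −¥35B = −¥0.7B.
Δexcess reserves = Δreserves − Δrequired = −¥72B − (−¥0.7B) = -¥71.3 billion.

-¥71.3 billion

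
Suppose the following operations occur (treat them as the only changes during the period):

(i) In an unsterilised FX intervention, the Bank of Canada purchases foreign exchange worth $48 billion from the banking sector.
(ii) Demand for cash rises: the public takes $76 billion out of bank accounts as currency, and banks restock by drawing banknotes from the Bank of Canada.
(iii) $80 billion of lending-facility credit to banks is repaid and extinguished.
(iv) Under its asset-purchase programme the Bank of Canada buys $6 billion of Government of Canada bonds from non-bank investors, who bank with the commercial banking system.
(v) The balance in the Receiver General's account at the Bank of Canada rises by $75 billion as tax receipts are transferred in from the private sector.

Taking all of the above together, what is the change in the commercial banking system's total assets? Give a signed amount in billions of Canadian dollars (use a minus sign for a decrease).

-$225 billion

Bank of Canada balance sheet:
  Assets:      Securities +$6B, Loans to banks −$80B, Foreign assets +$48B
  Liabilities: Bank reserves −$177B, Currency in circulation +$76B, Government deposits +$75B
Commercial banking system:
  Assets:      Reserves at CB −$177B, Foreign assets −$48B
  Liabilities: Checkable deposits −$145B, Borrowings from CB −$80B
Change in total bank assets = -$225 billion.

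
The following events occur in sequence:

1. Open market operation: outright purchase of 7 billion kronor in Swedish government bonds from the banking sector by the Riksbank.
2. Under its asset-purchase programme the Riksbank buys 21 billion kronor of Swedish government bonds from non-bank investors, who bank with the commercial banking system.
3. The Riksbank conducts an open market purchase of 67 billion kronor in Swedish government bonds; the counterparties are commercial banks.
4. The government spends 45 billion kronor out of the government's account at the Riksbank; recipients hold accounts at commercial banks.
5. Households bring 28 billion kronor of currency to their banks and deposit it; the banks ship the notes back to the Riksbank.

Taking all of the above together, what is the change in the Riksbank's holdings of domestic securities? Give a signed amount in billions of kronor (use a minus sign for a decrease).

+95 billion

OMO purchase (from banks) 7 billion kronor: securities added to the Riksbank's portfolio → +7B.
Asset purchase (from non-banks) 21 billion kronor: securities added to the Riksbank's portfolio → +21B.
OMO purchase (from banks) 67 billion kronor: securities added to the Riksbank's portfolio → +67B.
Government spending 45 billion kronor: the Riksbank's securities portfolio is untouched → 0.
Currency deposit 28 billion kronor: the Riksbank's securities portfolio is untouched → 0.
Net: 7 + 21 + 67 + 0 + 0 = +95 billion.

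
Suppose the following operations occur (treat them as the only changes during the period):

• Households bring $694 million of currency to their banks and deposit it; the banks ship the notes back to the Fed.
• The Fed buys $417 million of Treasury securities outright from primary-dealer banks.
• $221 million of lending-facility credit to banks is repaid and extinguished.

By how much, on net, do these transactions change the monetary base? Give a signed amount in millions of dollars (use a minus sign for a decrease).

Fed balance sheet:
  Assets:      Securities +$417M, Loans to banks −$221M
  Liabilities: Bank reserves +$890M, Currency in circulation −$694M
Commercial banking system:
  Assets:      Reserves at CB +$890M, Securities −$417M
  Liabilities: Checkable deposits +$694M, Borrowings from CB −$221M
Monetary base = currency + reserves: −$694M + (+$890M) = +$196 million.

+$196 million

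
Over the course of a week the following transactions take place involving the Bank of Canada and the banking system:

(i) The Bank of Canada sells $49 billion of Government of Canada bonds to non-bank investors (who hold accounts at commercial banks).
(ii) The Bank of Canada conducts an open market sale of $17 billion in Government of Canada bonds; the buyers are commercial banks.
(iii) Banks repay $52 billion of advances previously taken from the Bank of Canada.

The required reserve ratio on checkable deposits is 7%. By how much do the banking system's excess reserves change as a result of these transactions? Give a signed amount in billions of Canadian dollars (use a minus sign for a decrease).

-$114.57 billion

Asset sale (to non-banks) $49 billion: reserves −$49B, deposits −$49B.
OMO sale (to banks) $17 billion: reserves −$17B, deposits 0.
Discount-window repayment $52 billion: reserves −$52B, deposits 0.
Totals: Δreserves = −$118B, Δdeposits = −$49B.
Δrequired reserves = 7% × −$49B = −$3.43B.
Δexcess reserves = Δreserves − Δrequired = −$118B − (−$3.43B) = -$114.57 billion.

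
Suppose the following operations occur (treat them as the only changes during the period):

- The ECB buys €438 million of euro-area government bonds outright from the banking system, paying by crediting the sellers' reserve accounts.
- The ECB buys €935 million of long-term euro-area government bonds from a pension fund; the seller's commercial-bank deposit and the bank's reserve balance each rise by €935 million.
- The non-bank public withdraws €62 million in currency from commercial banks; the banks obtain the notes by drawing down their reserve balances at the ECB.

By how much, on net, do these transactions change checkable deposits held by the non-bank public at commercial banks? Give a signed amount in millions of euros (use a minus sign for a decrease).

ECB balance sheet:
  Assets:      Securities +€1373M
  Liabilities: Bank reserves +€1311M, Currency in circulation +€62M
Commercial banking system:
  Assets:      Reserves at CB +€1311M, Securities −€438M
  Liabilities: Checkable deposits +€873M
So the change in checkable deposits held by the non-bank public at commercial banks is +€873 million.

+€873 million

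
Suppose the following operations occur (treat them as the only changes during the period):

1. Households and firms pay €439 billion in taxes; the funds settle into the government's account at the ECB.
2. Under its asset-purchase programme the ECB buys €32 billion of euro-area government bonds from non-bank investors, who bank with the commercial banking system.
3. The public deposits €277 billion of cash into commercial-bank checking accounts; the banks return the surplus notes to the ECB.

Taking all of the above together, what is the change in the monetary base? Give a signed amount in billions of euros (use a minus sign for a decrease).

ECB balance sheet:
  Assets:      Securities +€32B
  Liabilities: Bank reserves −€130B, Currency in circulation −€277B, Government deposits +€439B
Commercial banking system:
  Assets:      Reserves at CB −€130B
  Liabilities: Checkable deposits −€130B
Monetary base = currency + reserves: −€277B + (−€130B) = -€407 billion.

-€407 billion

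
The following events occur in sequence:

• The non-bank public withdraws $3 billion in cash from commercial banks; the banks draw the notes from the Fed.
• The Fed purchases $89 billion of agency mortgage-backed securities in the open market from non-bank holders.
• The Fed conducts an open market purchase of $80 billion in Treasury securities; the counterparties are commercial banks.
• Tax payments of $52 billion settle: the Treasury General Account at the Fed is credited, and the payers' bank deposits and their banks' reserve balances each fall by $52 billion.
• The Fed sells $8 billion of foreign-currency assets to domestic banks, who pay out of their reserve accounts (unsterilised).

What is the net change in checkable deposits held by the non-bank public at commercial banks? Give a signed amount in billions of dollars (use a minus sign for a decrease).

+$34 billion

Currency withdrawal $3 billion: non-bank counterparties' bank balances fall → −$3B.
Asset purchase (from non-banks) $89 billion: non-bank counterparties' bank balances rise → +$89B.
OMO purchase (from banks) $80 billion: the counterparty is a bank, so public deposits are unchanged → 0.
Government account inflow $52 billion: non-bank counterparties' bank balances fall → −$52B.
FX sale $8 billion: the counterparty is a bank, so public deposits are unchanged → 0.
Net: −3 + 89 + 0 − 52 + 0 = +$34 billion.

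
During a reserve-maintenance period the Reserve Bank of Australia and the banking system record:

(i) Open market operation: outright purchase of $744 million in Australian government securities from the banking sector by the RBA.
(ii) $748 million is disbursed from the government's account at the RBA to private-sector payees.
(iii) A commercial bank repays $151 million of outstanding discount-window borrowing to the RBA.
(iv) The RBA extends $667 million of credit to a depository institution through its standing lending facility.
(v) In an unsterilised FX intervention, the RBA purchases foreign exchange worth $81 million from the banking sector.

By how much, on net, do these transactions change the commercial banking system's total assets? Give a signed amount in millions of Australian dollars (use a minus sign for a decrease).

RBA balance sheet:
  Assets:      Securities +$744M, Loans to banks +$516M, Foreign assets +$81M
  Liabilities: Bank reserves +$2089M, Government deposits −$748M
Commercial banking system:
  Assets:      Reserves at CB +$2089M, Securities −$744M, Foreign assets −$81M
  Liabilities: Checkable deposits +$748M, Borrowings from CB +$516M
Change in total bank assets = +$1264 million.

+$1264 million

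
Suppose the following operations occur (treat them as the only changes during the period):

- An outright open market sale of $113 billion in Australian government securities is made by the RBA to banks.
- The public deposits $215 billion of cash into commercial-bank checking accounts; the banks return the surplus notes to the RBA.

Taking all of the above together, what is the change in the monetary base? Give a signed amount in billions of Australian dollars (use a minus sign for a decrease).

-$113 billion

RBA balance sheet:
  Assets:      Securities −$113B
  Liabilities: Bank reserves +$102B, Currency in circulation −$215B
Commercial banking system:
  Assets:      Reserves at CB +$102B, Securities +$113B
  Liabilities: Checkable deposits +$215B
Monetary base = currency + reserves: −$215B + (+$102B) = -$113 billion.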